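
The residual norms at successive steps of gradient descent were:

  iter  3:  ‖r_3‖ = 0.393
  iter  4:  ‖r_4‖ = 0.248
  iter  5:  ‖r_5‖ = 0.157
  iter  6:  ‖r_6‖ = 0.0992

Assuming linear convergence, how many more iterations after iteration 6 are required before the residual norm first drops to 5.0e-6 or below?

Rate ρ ≈ ‖r_6‖/‖r_5‖ = 0.0992/0.157 = 0.6318.
After j more steps, ‖r_{6+j}‖ ≈ 0.0992·ρ^j; need ρ^j ≤ 5.0e-6/0.0992 = 5.04032e-05.
j ≥ ln(5.04032e-05)/ln(0.6318) = -9.8955/-0.45918 = 21.550.
So 22 more iterations are needed.

22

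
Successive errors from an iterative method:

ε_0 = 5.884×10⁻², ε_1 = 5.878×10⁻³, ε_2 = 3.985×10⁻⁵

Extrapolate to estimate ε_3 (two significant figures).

First estimate the order: p ≈ ln(ε_2/ε_1) / ln(ε_1/ε_0) = ln(3.985×10⁻⁵/5.878×10⁻³)/ln(5.878×10⁻³/5.884×10⁻²) = ln(0.00677952)/ln(0.099898) ≈ 2.1678.
Then ε_3 ≈ ε_2·(ε_2/ε_1)^p = 3.985×10⁻⁵·(0.00677952)^2.1678 = 3.985×10⁻⁵·1.98826e-05 ≈ 7.923e-10.

7.9e-10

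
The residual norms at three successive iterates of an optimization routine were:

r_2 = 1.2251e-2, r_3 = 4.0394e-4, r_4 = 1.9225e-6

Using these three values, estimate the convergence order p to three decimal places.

p ≈ ln(r_4/r_3) / ln(r_3/r_2)
  = ln(1.9225e-6/4.0394e-4) / ln(4.0394e-4/1.2251e-2)
  = ln(0.00475937) / ln(0.032972)
  = -5.347640 / -3.412097 ≈ 1.567259

1.567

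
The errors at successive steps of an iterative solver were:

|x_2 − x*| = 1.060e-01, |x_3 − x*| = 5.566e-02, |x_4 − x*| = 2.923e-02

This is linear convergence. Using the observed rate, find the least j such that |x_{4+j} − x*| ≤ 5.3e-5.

Rate ρ ≈ |x_4 − x*|/|x_3 − x*| = 2.923e-02/5.566e-02 = 0.5252.
After j more steps, |x_{4+j} − x*| ≈ 2.923e-02·ρ^j; need ρ^j ≤ 5.3e-5/2.923e-02 = 0.00181321.
j ≥ ln(0.00181321)/ln(0.5252) = -6.3127/-0.64398 = 9.803.
So 10 more iterations are needed.

10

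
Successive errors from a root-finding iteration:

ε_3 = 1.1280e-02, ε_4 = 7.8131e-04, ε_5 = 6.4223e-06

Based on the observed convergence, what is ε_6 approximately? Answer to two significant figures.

1.1e-9

First estimate the order: p ≈ ln(ε_5/ε_4) / ln(ε_4/ε_3) = ln(6.4223e-06/7.8131e-04)/ln(7.8131e-04/1.1280e-02) = ln(0.00821991)/ln(0.0692651) ≈ 1.7983.
Then ε_6 ≈ ε_5·(ε_5/ε_4)^p = 6.4223e-06·(0.00821991)^1.7983 = 6.4223e-06·0.000177953 ≈ 1.143e-09.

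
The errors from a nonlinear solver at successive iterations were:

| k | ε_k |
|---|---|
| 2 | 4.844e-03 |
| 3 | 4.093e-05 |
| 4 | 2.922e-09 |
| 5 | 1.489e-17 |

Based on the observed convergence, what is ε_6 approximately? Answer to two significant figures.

3.9e-34

First estimate the order: p ≈ ln(ε_5/ε_4) / ln(ε_4/ε_3) = ln(1.489e-17/2.922e-09)/ln(2.922e-09/4.093e-05) = ln(5.09582e-09)/ln(7.13902e-05) ≈ 2.0000.
Then ε_6 ≈ ε_5·(ε_5/ε_4)^p = 1.489e-17·(5.09582e-09)^2.0000 = 1.489e-17·2.59674e-17 ≈ 3.867e-34.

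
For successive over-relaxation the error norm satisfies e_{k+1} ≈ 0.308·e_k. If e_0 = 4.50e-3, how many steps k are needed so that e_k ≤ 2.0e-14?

23

After k steps, e_k ≈ 4.50e-3·0.308^k.
Need 0.308^k ≤ 2.0e-14/4.50e-3 = 4.44444e-12.
k ≥ ln(4.44444e-12)/ln(0.308) = -26.1394/-1.17766 = 22.196.
Smallest integer k = 23.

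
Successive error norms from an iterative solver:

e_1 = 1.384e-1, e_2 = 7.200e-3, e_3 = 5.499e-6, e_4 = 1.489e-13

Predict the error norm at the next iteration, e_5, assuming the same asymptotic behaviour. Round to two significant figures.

6.3e-32

First estimate the order: p ≈ ln(e_4/e_3) / ln(e_3/e_2) = ln(1.489e-13/5.499e-6)/ln(5.499e-6/7.200e-3) = ln(2.70777e-08)/ln(0.00076375) ≈ 2.4277.
Then e_5 ≈ e_4·(e_4/e_3)^p = 1.489e-13·(2.70777e-08)^2.4277 = 1.489e-13·4.25257e-19 ≈ 6.332e-32.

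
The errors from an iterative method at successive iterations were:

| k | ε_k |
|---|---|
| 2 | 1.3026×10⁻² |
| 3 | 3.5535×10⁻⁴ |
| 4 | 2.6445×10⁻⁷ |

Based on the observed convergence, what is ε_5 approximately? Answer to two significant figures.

1.5e-13

First estimate the order: p ≈ ln(ε_4/ε_3) / ln(ε_3/ε_2) = ln(2.6445×10⁻⁷/3.5535×10⁻⁴)/ln(3.5535×10⁻⁴/1.3026×10⁻²) = ln(0.000744196)/ln(0.0272801) ≈ 2.0000.
Then ε_5 ≈ ε_4·(ε_4/ε_3)^p = 2.6445×10⁻⁷·(0.000744196)^2.0000 = 2.6445×10⁻⁷·5.53828e-07 ≈ 1.465e-13.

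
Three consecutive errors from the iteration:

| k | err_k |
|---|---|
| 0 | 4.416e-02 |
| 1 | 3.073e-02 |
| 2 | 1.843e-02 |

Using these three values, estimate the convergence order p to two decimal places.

1.41

p ≈ ln(err_2/err_1) / ln(err_1/err_0)
  = ln(1.843e-02/3.073e-02) / ln(3.073e-02/4.416e-02)
  = ln(0.59974) / ln(0.695879)
  = -0.51126 / -0.36258 ≈ 1.41006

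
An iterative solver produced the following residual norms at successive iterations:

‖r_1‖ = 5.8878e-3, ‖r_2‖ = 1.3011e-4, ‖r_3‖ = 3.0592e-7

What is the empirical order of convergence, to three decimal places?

1.588

p ≈ ln(‖r_3‖/‖r_2‖) / ln(‖r_2‖/‖r_1‖)
  = ln(3.0592e-7/1.3011e-4) / ln(1.3011e-4/5.8878e-3)
  = ln(0.00235124) / ln(0.0220982)
  = -6.052812 / -3.812259 ≈ 1.587723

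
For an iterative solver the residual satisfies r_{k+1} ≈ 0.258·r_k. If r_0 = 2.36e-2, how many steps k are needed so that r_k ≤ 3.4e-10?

14

After k steps, r_k ≈ 2.36e-2·0.258^k.
Need 0.258^k ≤ 3.4e-10/2.36e-2 = 1.44068e-08.
k ≥ ln(1.44068e-08)/ln(0.258) = -18.0556/-1.35480 = 13.327.
Smallest integer k = 14.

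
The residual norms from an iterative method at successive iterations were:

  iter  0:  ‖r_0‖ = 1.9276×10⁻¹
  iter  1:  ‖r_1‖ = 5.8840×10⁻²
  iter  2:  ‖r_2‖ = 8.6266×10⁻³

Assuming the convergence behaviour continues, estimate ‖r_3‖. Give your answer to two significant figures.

3.9e-4

First estimate the order: p ≈ ln(‖r_2‖/‖r_1‖) / ln(‖r_1‖/‖r_0‖) = ln(8.6266×10⁻³/5.8840×10⁻²)/ln(5.8840×10⁻²/1.9276×10⁻¹) = ln(0.146611)/ln(0.30525) ≈ 1.6180.
Then ‖r_3‖ ≈ ‖r_2‖·(‖r_2‖/‖r_1‖)^p = 8.6266×10⁻³·(0.146611)^1.6180 = 8.6266×10⁻³·0.0447566 ≈ 0.0003861.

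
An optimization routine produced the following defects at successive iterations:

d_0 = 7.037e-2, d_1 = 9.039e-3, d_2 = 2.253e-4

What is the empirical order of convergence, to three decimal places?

p ≈ ln(d_2/d_1) / ln(d_1/d_0)
  = ln(2.253e-4/9.039e-3) / ln(9.039e-3/7.037e-2)
  = ln(0.0249253) / ln(0.12845)
  = -3.691872 / -2.052216 ≈ 1.798969

1.799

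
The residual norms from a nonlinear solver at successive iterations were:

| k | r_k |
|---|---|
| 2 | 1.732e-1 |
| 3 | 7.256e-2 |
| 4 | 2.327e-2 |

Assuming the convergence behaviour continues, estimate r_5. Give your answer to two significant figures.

First estimate the order: p ≈ ln(r_4/r_3) / ln(r_3/r_2) = ln(2.327e-2/7.256e-2)/ln(7.256e-2/1.732e-1) = ln(0.3207)/ln(0.418938) ≈ 1.3071.
Then r_5 ≈ r_4·(r_4/r_3)^p = 2.327e-2·(0.3207)^1.3071 = 2.327e-2·0.226163 ≈ 0.005263.

5.3e-3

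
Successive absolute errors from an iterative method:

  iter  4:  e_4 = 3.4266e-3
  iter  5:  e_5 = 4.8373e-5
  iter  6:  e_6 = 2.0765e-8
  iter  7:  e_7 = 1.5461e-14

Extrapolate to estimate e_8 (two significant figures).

First estimate the order: p ≈ ln(e_7/e_6) / ln(e_6/e_5) = ln(1.5461e-14/2.0765e-8)/ln(2.0765e-8/4.8373e-5) = ln(7.4457e-07)/ln(0.000429268) ≈ 1.8199.
Then e_8 ≈ e_7·(e_7/e_6)^p = 1.5461e-14·(7.4457e-07)^1.8199 = 1.5461e-14·7.03851e-12 ≈ 1.088e-25.

1.1e-25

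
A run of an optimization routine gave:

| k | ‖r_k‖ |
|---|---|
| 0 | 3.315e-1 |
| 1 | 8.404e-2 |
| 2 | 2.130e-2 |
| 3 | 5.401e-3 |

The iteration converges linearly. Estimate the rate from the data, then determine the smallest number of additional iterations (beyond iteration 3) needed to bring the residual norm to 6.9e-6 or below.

5

Rate ρ ≈ ‖r_3‖/‖r_2‖ = 5.401e-3/2.130e-2 = 0.2536.
After j more steps, ‖r_{3+j}‖ ≈ 5.401e-3·ρ^j; need ρ^j ≤ 6.9e-6/5.401e-3 = 0.00127754.
j ≥ ln(0.00127754)/ln(0.2536) = -6.6628/-1.37200 = 4.856.
So 5 more iterations are needed.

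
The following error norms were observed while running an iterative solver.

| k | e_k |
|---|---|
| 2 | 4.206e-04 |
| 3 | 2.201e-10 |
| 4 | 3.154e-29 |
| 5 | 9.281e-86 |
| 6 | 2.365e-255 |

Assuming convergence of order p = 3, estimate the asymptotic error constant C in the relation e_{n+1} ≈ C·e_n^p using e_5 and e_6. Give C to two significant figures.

C ≈ e_6 / e_5^3
  = 2.365e-255 / (9.281e-86)^3
  = 2.365e-255 / 7.99437e-256 ≈ 2.9583

3.0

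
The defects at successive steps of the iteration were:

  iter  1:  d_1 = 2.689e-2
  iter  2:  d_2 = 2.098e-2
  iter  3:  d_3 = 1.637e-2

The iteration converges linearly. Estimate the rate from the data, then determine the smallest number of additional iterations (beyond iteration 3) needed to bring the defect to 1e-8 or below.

Rate ρ ≈ d_3/d_2 = 1.637e-2/2.098e-2 = 0.7803.
After j more steps, d_{3+j} ≈ 1.637e-2·ρ^j; need ρ^j ≤ 1e-8/1.637e-2 = 6.10874e-07.
j ≥ ln(6.10874e-07)/ln(0.7803) = -14.3084/-0.24808 = 57.677.
So 58 more iterations are needed.

58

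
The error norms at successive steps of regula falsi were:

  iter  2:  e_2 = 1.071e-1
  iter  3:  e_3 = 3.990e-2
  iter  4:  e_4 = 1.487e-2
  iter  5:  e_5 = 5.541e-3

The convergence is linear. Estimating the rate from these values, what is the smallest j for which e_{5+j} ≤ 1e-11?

Rate ρ ≈ e_5/e_4 = 5.541e-3/1.487e-2 = 0.3726.
After j more steps, e_{5+j} ≈ 5.541e-3·ρ^j; need ρ^j ≤ 1e-11/5.541e-3 = 1.80473e-09.
j ≥ ln(1.80473e-09)/ln(0.3726) = -20.1329/-0.98725 = 20.393.
So 21 more iterations are needed.

21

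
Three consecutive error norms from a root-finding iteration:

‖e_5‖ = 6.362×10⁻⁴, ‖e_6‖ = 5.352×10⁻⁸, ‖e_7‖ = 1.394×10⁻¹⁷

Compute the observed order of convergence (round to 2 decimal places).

2.35

p ≈ ln(‖e_7‖/‖e_6‖) / ln(‖e_6‖/‖e_5‖)
  = ln(1.394×10⁻¹⁷/5.352×10⁻⁸) / ln(5.352×10⁻⁸/6.362×10⁻⁴)
  = ln(2.60463e-10) / ln(8.41245e-05)
  = -22.06856 / -9.38321 ≈ 2.35192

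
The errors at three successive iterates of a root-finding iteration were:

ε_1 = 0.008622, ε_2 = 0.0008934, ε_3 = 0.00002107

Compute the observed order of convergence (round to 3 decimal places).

1.653

p ≈ ln(ε_3/ε_2) / ln(ε_2/ε_1)
  = ln(0.00002107/0.0008934) / ln(0.0008934/0.008622)
  = ln(0.0235841) / ln(0.103619)
  = -3.747183 / -2.267035 ≈ 1.652900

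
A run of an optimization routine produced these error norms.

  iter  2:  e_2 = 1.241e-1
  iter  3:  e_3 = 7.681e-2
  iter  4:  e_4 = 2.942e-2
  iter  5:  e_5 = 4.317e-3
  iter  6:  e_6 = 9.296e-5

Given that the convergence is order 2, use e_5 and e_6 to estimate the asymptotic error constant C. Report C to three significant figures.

C ≈ e_6 / e_5^2
  = 9.296e-5 / (4.317e-3)^2
  = 9.296e-5 / 1.86365e-05 ≈ 4.9881

4.99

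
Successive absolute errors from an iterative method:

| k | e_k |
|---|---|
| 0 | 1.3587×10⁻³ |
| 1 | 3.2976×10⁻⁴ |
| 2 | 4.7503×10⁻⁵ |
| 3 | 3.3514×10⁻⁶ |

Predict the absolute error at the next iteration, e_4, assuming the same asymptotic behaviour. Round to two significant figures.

8.9e-8

First estimate the order: p ≈ ln(e_3/e_2) / ln(e_2/e_1) = ln(3.3514×10⁻⁶/4.7503×10⁻⁵)/ln(4.7503×10⁻⁵/3.2976×10⁻⁴) = ln(0.0705513)/ln(0.144053) ≈ 1.3684.
Then e_4 ≈ e_3·(e_3/e_2)^p = 3.3514×10⁻⁶·(0.0705513)^1.3684 = 3.3514×10⁻⁶·0.026564 ≈ 8.903e-08.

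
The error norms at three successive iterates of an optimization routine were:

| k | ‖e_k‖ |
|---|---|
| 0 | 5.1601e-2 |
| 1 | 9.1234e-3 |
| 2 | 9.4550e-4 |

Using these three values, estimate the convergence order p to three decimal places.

p ≈ ln(‖e_2‖/‖e_1‖) / ln(‖e_1‖/‖e_0‖)
  = ln(9.4550e-4/9.1234e-3) / ln(9.1234e-3/5.1601e-2)
  = ln(0.103635) / ln(0.176807)
  = -2.266880 / -1.732697 ≈ 1.308296

1.308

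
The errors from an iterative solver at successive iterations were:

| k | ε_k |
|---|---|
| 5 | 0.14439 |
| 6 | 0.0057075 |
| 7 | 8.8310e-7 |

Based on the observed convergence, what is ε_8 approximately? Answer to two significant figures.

4.0e-17

First estimate the order: p ≈ ln(ε_7/ε_6) / ln(ε_6/ε_5) = ln(8.8310e-7/0.0057075)/ln(0.0057075/0.14439) = ln(0.000154726)/ln(0.0395284) ≈ 2.7157.
Then ε_8 ≈ ε_7·(ε_7/ε_6)^p = 8.8310e-7·(0.000154726)^2.7157 = 8.8310e-7·4.48742e-11 ≈ 3.963e-17.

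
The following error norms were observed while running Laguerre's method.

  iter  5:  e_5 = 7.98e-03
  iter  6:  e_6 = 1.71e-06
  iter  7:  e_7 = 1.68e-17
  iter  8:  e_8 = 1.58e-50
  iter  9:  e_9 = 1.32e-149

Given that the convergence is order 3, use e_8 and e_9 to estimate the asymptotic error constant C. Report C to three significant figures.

C ≈ e_9 / e_8^3
  = 1.32e-149 / (1.58e-50)^3
  = 1.32e-149 / 3.94431e-150 ≈ 3.3466

3.35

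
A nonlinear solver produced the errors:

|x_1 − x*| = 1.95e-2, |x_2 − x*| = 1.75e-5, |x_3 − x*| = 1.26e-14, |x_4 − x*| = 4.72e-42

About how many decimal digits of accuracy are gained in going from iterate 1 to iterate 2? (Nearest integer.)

3

Digits gained ≈ log₁₀(|x_1 − x*|/|x_2 − x*|) = log₁₀(1.95e-2/1.75e-5) = log₁₀(1114.29) ≈ 3.047.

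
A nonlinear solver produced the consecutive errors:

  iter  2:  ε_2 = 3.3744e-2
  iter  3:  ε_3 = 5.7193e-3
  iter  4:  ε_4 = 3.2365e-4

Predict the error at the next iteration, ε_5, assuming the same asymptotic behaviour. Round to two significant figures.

3.1e-6

First estimate the order: p ≈ ln(ε_4/ε_3) / ln(ε_3/ε_2) = ln(3.2365e-4/5.7193e-3)/ln(5.7193e-3/3.3744e-2) = ln(0.0565891)/ln(0.169491) ≈ 1.6180.
Then ε_5 ≈ ε_4·(ε_4/ε_3)^p = 3.2365e-4·(0.0565891)^1.6180 = 3.2365e-4·0.00959228 ≈ 3.105e-06.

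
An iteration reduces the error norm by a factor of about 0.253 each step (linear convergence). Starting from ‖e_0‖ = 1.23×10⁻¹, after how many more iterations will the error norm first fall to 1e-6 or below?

After k steps, ‖e_k‖ ≈ 1.23×10⁻¹·0.253^k.
Need 0.253^k ≤ 1e-6/1.23×10⁻¹ = 8.13008e-06.
k ≥ ln(8.13008e-06)/ln(0.253) = -11.7199/-1.37437 = 8.527.
Smallest integer k = 9.

9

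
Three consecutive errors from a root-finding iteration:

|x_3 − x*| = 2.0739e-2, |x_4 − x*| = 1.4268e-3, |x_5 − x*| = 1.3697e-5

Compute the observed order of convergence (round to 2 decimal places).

p ≈ ln(|x_5 − x*|/|x_4 − x*|) / ln(|x_4 − x*|/|x_3 − x*|)
  = ln(1.3697e-5/1.4268e-3) / ln(1.4268e-3/2.0739e-2)
  = ln(0.0095998) / ln(0.0687979)
  = -4.64601 / -2.67658 ≈ 1.73580

1.74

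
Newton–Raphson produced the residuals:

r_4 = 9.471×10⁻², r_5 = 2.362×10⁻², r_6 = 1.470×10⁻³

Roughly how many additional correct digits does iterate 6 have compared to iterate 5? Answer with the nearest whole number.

1

Digits gained ≈ log₁₀(r_5/r_6) = log₁₀(2.362×10⁻²/1.470×10⁻³) = log₁₀(16.068) ≈ 1.206.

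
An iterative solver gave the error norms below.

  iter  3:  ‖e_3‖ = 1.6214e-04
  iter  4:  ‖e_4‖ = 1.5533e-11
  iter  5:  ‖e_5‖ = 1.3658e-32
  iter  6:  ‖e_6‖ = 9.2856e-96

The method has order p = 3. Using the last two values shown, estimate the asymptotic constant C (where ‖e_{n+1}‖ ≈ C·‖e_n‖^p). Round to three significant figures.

3.64

C ≈ ‖e_6‖ / ‖e_5‖^3
  = 9.2856e-96 / (1.3658e-32)^3
  = 9.2856e-96 / 2.54778e-96 ≈ 3.6446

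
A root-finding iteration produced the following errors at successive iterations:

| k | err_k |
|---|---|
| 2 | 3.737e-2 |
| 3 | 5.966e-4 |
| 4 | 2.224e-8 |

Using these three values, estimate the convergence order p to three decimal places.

2.465

p ≈ ln(err_4/err_3) / ln(err_3/err_2)
  = ln(2.224e-8/5.966e-4) / ln(5.966e-4/3.737e-2)
  = ln(3.72779e-05) / ln(0.0159647)
  = -10.197110 / -4.137375 ≈ 2.464633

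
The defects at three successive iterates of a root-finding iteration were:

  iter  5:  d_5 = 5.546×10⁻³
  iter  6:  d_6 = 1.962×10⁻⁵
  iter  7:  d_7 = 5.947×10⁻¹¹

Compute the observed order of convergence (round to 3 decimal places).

2.251

p ≈ ln(d_7/d_6) / ln(d_6/d_5)
  = ln(5.947×10⁻¹¹/1.962×10⁻⁵) / ln(1.962×10⁻⁵/5.546×10⁻³)
  = ln(3.03109e-06) / ln(0.00353768)
  = -12.706588 / -5.644284 ≈ 2.251231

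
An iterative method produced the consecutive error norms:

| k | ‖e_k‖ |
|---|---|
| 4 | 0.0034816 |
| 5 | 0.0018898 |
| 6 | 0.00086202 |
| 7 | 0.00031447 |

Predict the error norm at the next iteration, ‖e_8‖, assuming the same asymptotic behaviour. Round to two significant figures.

First estimate the order: p ≈ ln(‖e_7‖/‖e_6‖) / ln(‖e_6‖/‖e_5‖) = ln(0.00031447/0.00086202)/ln(0.00086202/0.0018898) = ln(0.364806)/ln(0.456144) ≈ 1.2847.
Then ‖e_8‖ ≈ ‖e_7‖·(‖e_7‖/‖e_6‖)^p = 0.00031447·(0.364806)^1.2847 = 0.00031447·0.273767 ≈ 8.609e-05.

8.6e-5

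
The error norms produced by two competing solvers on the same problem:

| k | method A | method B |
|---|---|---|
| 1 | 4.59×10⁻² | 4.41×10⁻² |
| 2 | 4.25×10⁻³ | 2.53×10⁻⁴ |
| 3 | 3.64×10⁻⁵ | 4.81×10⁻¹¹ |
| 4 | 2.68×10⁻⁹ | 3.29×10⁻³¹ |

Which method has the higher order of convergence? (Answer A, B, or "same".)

Method A: p ≈ ln(2.68×10⁻⁹/3.64×10⁻⁵)/ln(3.64×10⁻⁵/4.25×10⁻³) ≈ 2.00.
Method B: p ≈ ln(3.29×10⁻³¹/4.81×10⁻¹¹)/ln(4.81×10⁻¹¹/2.53×10⁻⁴) ≈ 3.00.
Method B has the higher order (≈3.0 vs ≈2.0).

B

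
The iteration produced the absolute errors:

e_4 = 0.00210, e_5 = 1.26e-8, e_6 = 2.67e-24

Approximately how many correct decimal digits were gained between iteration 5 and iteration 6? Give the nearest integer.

16

Digits gained ≈ log₁₀(e_5/e_6) = log₁₀(1.26e-8/2.67e-24) = log₁₀(4.7191e+15) ≈ 15.674.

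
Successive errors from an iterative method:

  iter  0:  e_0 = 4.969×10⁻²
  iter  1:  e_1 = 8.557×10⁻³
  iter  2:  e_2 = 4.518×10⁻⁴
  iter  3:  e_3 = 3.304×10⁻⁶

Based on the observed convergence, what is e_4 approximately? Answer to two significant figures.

8.9e-10

First estimate the order: p ≈ ln(e_3/e_2) / ln(e_2/e_1) = ln(3.304×10⁻⁶/4.518×10⁻⁴)/ln(4.518×10⁻⁴/8.557×10⁻³) = ln(0.00731297)/ln(0.0527989) ≈ 1.6721.
Then e_4 ≈ e_3·(e_3/e_2)^p = 3.304×10⁻⁶·(0.00731297)^1.6721 = 3.304×10⁻⁶·0.000268257 ≈ 8.863e-10.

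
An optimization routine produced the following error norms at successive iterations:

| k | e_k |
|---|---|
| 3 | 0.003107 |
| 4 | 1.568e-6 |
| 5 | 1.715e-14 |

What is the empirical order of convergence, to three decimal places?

2.415

p ≈ ln(e_5/e_4) / ln(e_4/e_3)
  = ln(1.715e-14/1.568e-6) / ln(1.568e-6/0.003107)
  = ln(1.09375e-08) / ln(0.000504667)
  = -18.331069 / -7.591612 ≈ 2.414648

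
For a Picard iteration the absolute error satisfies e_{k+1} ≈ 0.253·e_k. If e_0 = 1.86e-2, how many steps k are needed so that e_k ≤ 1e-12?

18

After k steps, e_k ≈ 1.86e-2·0.253^k.
Need 0.253^k ≤ 1e-12/1.86e-2 = 5.37634e-11.
k ≥ ln(5.37634e-11)/ln(0.253) = -23.6464/-1.37437 = 17.205.
Smallest integer k = 18.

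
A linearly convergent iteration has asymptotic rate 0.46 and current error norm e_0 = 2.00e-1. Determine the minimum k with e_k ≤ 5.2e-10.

26

After k steps, e_k ≈ 2.00e-1·0.46^k.
Need 0.46^k ≤ 5.2e-10/2.00e-1 = 2.6e-09.
k ≥ ln(2.6e-09)/ln(0.46) = -19.7678/-0.77653 = 25.457.
Smallest integer k = 26.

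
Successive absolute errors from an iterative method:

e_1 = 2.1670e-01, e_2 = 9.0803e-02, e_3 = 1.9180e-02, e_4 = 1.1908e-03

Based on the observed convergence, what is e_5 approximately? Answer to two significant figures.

8.3e-6

First estimate the order: p ≈ ln(e_4/e_3) / ln(e_3/e_2) = ln(1.1908e-03/1.9180e-02)/ln(1.9180e-02/9.0803e-02) = ln(0.0620855)/ln(0.211227) ≈ 1.7875.
Then e_5 ≈ e_4·(e_4/e_3)^p = 1.1908e-03·(0.0620855)^1.7875 = 1.1908e-03·0.00695777 ≈ 8.285e-06.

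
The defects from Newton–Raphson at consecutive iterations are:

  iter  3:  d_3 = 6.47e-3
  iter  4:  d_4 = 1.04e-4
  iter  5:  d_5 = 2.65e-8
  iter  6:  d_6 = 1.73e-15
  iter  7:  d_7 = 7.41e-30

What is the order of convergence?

2

Consecutive ratios: d_7/d_6 = 7.41e-30/1.73e-15 = 4.28324e-15, d_6/d_5 = 1.73e-15/2.65e-8 = 6.5283e-08.
p ≈ ln(4.28324e-15)/ln(6.5283e-08) = -33.0841/-16.5445 ≈ 2.00.
So the convergence is quadratic (order 2).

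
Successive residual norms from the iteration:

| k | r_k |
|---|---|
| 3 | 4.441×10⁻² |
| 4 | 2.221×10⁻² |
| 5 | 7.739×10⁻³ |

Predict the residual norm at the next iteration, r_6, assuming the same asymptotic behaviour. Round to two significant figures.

1.6e-3

First estimate the order: p ≈ ln(r_5/r_4) / ln(r_4/r_3) = ln(7.739×10⁻³/2.221×10⁻²)/ln(2.221×10⁻²/4.441×10⁻²) = ln(0.348447)/ln(0.500113) ≈ 1.5215.
Then r_6 ≈ r_5·(r_5/r_4)^p = 7.739×10⁻³·(0.348447)^1.5215 = 7.739×10⁻³·0.201076 ≈ 0.001556.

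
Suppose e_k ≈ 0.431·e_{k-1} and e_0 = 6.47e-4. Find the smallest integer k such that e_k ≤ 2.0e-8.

After k steps, e_k ≈ 6.47e-4·0.431^k.
Need 0.431^k ≤ 2.0e-8/6.47e-4 = 3.09119e-05.
k ≥ ln(3.09119e-05)/ln(0.431) = -10.3844/-0.84165 = 12.338.
Smallest integer k = 13.

13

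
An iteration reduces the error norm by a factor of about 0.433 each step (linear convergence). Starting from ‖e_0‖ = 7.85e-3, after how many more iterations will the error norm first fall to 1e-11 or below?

25

After k steps, ‖e_k‖ ≈ 7.85e-3·0.433^k.
Need 0.433^k ≤ 1e-11/7.85e-3 = 1.27389e-09.
k ≥ ln(1.27389e-09)/ln(0.433) = -20.4812/-0.83702 = 24.469.
Smallest integer k = 25.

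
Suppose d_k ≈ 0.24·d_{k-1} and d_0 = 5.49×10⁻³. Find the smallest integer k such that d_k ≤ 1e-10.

13

After k steps, d_k ≈ 5.49×10⁻³·0.24^k.
Need 0.24^k ≤ 1e-10/5.49×10⁻³ = 1.82149e-08.
k ≥ ln(1.82149e-08)/ln(0.24) = -17.8210/-1.42712 = 12.487.
Smallest integer k = 13.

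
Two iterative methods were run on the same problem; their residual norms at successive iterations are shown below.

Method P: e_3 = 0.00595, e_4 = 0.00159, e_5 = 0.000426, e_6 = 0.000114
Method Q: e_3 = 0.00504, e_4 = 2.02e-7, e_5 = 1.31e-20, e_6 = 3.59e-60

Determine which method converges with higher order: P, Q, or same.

Q

Method P: p ≈ ln(0.000114/0.000426)/ln(0.000426/0.00159) ≈ 1.00.
Method Q: p ≈ ln(3.59e-60/1.31e-20)/ln(1.31e-20/2.02e-7) ≈ 3.00.
Method Q has the higher order (≈3.0 vs ≈1.0).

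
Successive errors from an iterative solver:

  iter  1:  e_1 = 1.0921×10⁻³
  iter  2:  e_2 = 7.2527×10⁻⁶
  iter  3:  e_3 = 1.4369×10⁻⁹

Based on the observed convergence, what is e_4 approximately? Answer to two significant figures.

First estimate the order: p ≈ ln(e_3/e_2) / ln(e_2/e_1) = ln(1.4369×10⁻⁹/7.2527×10⁻⁶)/ln(7.2527×10⁻⁶/1.0921×10⁻³) = ln(0.000198119)/ln(0.00664106) ≈ 1.7004.
Then e_4 ≈ e_3·(e_3/e_2)^p = 1.4369×10⁻⁹·(0.000198119)^1.7004 = 1.4369×10⁻⁹·5.05002e-07 ≈ 7.256e-16.

7.3e-16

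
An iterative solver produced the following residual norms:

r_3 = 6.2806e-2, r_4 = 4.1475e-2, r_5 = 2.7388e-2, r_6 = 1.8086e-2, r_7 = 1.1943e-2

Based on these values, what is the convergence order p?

1

Consecutive ratios: r_7/r_6 = 1.1943e-2/1.8086e-2 = 0.660345, r_6/r_5 = 1.8086e-2/2.7388e-2 = 0.660362.
p ≈ ln(0.660345)/ln(0.660362) = -0.4150/-0.4150 ≈ 1.00.
So the convergence is linear (order 1).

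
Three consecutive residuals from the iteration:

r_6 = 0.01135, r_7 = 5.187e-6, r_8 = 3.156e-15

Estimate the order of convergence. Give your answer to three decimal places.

2.759

p ≈ ln(r_8/r_7) / ln(r_7/r_6)
  = ln(3.156e-15/5.187e-6) / ln(5.187e-6/0.01135)
  = ln(6.08444e-10) / ln(0.000457004)
  = -21.220116 / -7.690818 ≈ 2.759149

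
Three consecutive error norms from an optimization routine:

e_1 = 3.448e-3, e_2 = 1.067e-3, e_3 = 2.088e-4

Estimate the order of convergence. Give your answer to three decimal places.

1.391

p ≈ ln(e_3/e_2) / ln(e_2/e_1)
  = ln(2.088e-4/1.067e-3) / ln(1.067e-3/3.448e-3)
  = ln(0.195689) / ln(0.309455)
  = -1.631229 / -1.172943 ≈ 1.390715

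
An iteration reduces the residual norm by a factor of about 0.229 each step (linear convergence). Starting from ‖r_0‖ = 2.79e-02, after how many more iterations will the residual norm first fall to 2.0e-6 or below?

7

After k steps, ‖r_k‖ ≈ 2.79e-02·0.229^k.
Need 0.229^k ≤ 2.0e-6/2.79e-02 = 7.16846e-05.
k ≥ ln(7.16846e-05)/ln(0.229) = -9.5432/-1.47403 = 6.474.
Smallest integer k = 7.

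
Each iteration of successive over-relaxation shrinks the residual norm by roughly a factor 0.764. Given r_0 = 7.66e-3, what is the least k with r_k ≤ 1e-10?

68

After k steps, r_k ≈ 7.66e-3·0.764^k.
Need 0.764^k ≤ 1e-10/7.66e-3 = 1.30548e-08.
k ≥ ln(1.30548e-08)/ln(0.764) = -18.1541/-0.26919 = 67.440.
Smallest integer k = 68.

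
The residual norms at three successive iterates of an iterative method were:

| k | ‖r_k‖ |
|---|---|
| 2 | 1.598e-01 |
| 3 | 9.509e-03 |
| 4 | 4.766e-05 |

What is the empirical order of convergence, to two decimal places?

1.88

p ≈ ln(‖r_4‖/‖r_3‖) / ln(‖r_3‖/‖r_2‖)
  = ln(4.766e-05/9.509e-03) / ln(9.509e-03/1.598e-01)
  = ln(0.00501209) / ln(0.0595056)
  = -5.29590 / -2.82168 ≈ 1.87686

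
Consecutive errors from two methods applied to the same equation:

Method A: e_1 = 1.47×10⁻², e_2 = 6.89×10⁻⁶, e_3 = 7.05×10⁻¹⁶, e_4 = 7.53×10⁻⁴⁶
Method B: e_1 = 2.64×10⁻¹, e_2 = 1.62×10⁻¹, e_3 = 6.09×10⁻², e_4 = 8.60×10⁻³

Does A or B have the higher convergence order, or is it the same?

Method A: p ≈ ln(7.53×10⁻⁴⁶/7.05×10⁻¹⁶)/ln(7.05×10⁻¹⁶/6.89×10⁻⁶) ≈ 3.00.
Method B: p ≈ ln(8.60×10⁻³/6.09×10⁻²)/ln(6.09×10⁻²/1.62×10⁻¹) ≈ 2.00.
Method A has the higher order (≈3.0 vs ≈2.0).

A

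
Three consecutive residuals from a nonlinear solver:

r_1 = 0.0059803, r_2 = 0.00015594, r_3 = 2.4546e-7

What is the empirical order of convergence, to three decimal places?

p ≈ ln(r_3/r_2) / ln(r_2/r_1)
  = ln(2.4546e-7/0.00015594) / ln(0.00015594/0.0059803)
  = ln(0.00157407) / ln(0.0260756)
  = -6.454091 / -3.646755 ≈ 1.769818

1.770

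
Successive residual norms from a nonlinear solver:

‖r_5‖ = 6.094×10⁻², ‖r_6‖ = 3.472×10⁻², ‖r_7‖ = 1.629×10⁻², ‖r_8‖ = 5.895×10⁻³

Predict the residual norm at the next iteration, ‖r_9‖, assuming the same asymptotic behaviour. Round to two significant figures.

1.5e-3

First estimate the order: p ≈ ln(‖r_8‖/‖r_7‖) / ln(‖r_7‖/‖r_6‖) = ln(5.895×10⁻³/1.629×10⁻²)/ln(1.629×10⁻²/3.472×10⁻²) = ln(0.361878)/ln(0.469182) ≈ 1.3431.
Then ‖r_9‖ ≈ ‖r_8‖·(‖r_8‖/‖r_7‖)^p = 5.895×10⁻³·(0.361878)^1.3431 = 5.895×10⁻³·0.255332 ≈ 0.001505.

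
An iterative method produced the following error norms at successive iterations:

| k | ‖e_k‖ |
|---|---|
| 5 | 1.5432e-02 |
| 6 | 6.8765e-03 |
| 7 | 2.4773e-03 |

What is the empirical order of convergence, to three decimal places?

p ≈ ln(‖e_7‖/‖e_6‖) / ln(‖e_6‖/‖e_5‖)
  = ln(2.4773e-03/6.8765e-03) / ln(6.8765e-03/1.5432e-02)
  = ln(0.360256) / ln(0.4456)
  = -1.020940 / -0.808334 ≈ 1.263018

1.263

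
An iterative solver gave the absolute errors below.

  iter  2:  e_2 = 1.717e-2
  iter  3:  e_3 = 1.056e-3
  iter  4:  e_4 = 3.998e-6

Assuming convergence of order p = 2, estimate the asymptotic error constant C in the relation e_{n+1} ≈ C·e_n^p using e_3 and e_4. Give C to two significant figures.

C ≈ e_4 / e_3^2
  = 3.998e-6 / (1.056e-3)^2
  = 3.998e-6 / 1.11514e-06 ≈ 3.5852

3.6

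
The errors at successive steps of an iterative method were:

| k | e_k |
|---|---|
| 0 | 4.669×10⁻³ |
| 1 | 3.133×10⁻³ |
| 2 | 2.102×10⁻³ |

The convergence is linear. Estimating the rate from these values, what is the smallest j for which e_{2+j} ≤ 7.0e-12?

Rate ρ ≈ e_2/e_1 = 2.102×10⁻³/3.133×10⁻³ = 0.6709.
After j more steps, e_{2+j} ≈ 2.102×10⁻³·ρ^j; need ρ^j ≤ 7.0e-12/2.102×10⁻³ = 3.33016e-09.
j ≥ ln(3.33016e-09)/ln(0.6709) = -19.5202/-0.39914 = 48.906.
So 49 more iterations are needed.

49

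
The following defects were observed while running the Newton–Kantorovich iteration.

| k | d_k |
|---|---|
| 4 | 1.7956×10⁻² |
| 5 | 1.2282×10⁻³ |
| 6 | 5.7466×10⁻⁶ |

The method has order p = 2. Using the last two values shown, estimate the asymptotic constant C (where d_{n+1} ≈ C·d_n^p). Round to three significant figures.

3.81

C ≈ d_6 / d_5^2
  = 5.7466×10⁻⁶ / (1.2282×10⁻³)^2
  = 5.7466×10⁻⁶ / 1.50848e-06 ≈ 3.8095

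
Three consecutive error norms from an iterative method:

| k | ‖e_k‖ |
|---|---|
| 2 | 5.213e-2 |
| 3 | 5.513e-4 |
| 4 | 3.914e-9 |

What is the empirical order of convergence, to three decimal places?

p ≈ ln(‖e_4‖/‖e_3‖) / ln(‖e_3‖/‖e_2‖)
  = ln(3.914e-9/5.513e-4) / ln(5.513e-4/5.213e-2)
  = ln(7.09958e-06) / ln(0.0105755)
  = -11.855475 / -4.549215 ≈ 2.606049

2.606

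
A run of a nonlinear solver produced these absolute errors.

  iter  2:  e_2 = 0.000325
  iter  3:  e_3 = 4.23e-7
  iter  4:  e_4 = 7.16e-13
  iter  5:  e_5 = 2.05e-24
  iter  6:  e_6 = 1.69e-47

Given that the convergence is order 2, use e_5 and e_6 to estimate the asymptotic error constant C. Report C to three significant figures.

C ≈ e_6 / e_5^2
  = 1.69e-47 / (2.05e-24)^2
  = 1.69e-47 / 4.2025e-48 ≈ 4.0214

4.02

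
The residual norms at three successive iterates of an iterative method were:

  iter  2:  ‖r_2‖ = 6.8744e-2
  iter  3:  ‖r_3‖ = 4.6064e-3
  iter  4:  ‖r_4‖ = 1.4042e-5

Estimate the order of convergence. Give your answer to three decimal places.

2.143

p ≈ ln(‖r_4‖/‖r_3‖) / ln(‖r_3‖/‖r_2‖)
  = ln(1.4042e-5/4.6064e-3) / ln(4.6064e-3/6.8744e-2)
  = ln(0.00304837) / ln(0.067008)
  = -5.793148 / -2.702943 ≈ 2.143274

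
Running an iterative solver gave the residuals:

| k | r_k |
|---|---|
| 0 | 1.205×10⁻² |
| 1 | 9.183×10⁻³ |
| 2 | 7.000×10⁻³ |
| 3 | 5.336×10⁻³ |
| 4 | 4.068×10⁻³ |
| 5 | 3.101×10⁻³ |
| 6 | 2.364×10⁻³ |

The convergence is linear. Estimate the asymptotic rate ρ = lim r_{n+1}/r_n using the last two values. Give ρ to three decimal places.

ρ ≈ r_6/r_5 = 2.364×10⁻³/3.101×10⁻³ = 0.76233

0.762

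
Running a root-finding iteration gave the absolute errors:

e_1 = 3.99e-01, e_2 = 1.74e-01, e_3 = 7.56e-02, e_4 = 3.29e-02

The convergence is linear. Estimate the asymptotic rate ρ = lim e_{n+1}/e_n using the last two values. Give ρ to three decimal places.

ρ ≈ e_4/e_3 = 3.29e-02/7.56e-02 = 0.43519

0.435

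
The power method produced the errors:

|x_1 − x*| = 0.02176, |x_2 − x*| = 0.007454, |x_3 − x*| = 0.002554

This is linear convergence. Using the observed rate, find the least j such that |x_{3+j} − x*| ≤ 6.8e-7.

Rate ρ ≈ |x_3 − x*|/|x_2 − x*| = 0.002554/0.007454 = 0.3426.
After j more steps, |x_{3+j} − x*| ≈ 0.002554·ρ^j; need ρ^j ≤ 6.8e-7/0.002554 = 0.000266249.
j ≥ ln(0.000266249)/ln(0.3426) = -8.2311/-1.07119 = 7.684.
So 8 more iterations are needed.

8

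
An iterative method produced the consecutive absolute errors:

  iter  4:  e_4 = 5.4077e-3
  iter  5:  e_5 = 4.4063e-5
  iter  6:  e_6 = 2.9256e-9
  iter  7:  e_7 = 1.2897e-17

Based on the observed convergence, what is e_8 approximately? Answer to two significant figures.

2.5e-34

First estimate the order: p ≈ ln(e_7/e_6) / ln(e_6/e_5) = ln(1.2897e-17/2.9256e-9)/ln(2.9256e-9/4.4063e-5) = ln(4.40833e-09)/ln(6.63958e-05) ≈ 2.0000.
Then e_8 ≈ e_7·(e_7/e_6)^p = 1.2897e-17·(4.40833e-09)^2.0000 = 1.2897e-17·1.94334e-17 ≈ 2.506e-34.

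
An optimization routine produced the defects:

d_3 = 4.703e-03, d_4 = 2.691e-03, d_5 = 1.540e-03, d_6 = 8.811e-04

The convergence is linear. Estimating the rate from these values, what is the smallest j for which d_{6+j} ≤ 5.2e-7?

Rate ρ ≈ d_6/d_5 = 8.811e-04/1.540e-03 = 0.5721.
After j more steps, d_{6+j} ≈ 8.811e-04·ρ^j; need ρ^j ≤ 5.2e-7/8.811e-04 = 0.000590171.
j ≥ ln(0.000590171)/ln(0.5721) = -7.4351/-0.55844 = 13.314.
So 14 more iterations are needed.

14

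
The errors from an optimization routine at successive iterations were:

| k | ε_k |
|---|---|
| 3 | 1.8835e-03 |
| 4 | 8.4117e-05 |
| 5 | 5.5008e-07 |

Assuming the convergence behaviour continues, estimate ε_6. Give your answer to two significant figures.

First estimate the order: p ≈ ln(ε_5/ε_4) / ln(ε_4/ε_3) = ln(5.5008e-07/8.4117e-05)/ln(8.4117e-05/1.8835e-03) = ln(0.00653946)/ln(0.0446599) ≈ 1.6180.
Then ε_6 ≈ ε_5·(ε_5/ε_4)^p = 5.5008e-07·(0.00653946)^1.6180 = 5.5008e-07·0.00029211 ≈ 1.607e-10.

1.6e-10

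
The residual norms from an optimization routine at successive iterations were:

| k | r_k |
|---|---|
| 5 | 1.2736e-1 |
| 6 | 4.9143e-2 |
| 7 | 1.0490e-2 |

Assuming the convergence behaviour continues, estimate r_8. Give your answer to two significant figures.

8.6e-4

First estimate the order: p ≈ ln(r_7/r_6) / ln(r_6/r_5) = ln(1.0490e-2/4.9143e-2)/ln(4.9143e-2/1.2736e-1) = ln(0.213459)/ln(0.385859) ≈ 1.6217.
Then r_8 ≈ r_7·(r_7/r_6)^p = 1.0490e-2·(0.213459)^1.6217 = 1.0490e-2·0.0817239 ≈ 0.0008573.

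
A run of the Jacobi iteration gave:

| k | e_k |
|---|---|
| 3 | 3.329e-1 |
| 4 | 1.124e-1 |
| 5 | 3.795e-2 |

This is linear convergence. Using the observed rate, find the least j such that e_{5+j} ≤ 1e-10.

19

Rate ρ ≈ e_5/e_4 = 3.795e-2/1.124e-1 = 0.3376.
After j more steps, e_{5+j} ≈ 3.795e-2·ρ^j; need ρ^j ≤ 1e-10/3.795e-2 = 2.63505e-09.
j ≥ ln(2.63505e-09)/ln(0.3376) = -19.7544/-1.08589 = 18.192.
So 19 more iterations are needed.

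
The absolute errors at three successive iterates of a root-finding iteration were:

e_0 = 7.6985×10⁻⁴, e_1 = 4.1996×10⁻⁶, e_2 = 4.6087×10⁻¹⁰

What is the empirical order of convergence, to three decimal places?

1.750

p ≈ ln(e_2/e_1) / ln(e_1/e_0)
  = ln(4.6087×10⁻¹⁰/4.1996×10⁻⁶) / ln(4.1996×10⁻⁶/7.6985×10⁻⁴)
  = ln(0.000109741) / ln(0.00545509)
  = -9.117388 / -5.211206 ≈ 1.749574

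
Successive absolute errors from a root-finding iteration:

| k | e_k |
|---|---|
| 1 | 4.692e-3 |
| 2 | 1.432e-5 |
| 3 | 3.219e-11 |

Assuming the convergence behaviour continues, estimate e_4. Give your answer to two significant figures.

First estimate the order: p ≈ ln(e_3/e_2) / ln(e_2/e_1) = ln(3.219e-11/1.432e-5)/ln(1.432e-5/4.692e-3) = ln(2.24791e-06)/ln(0.003052) ≈ 2.2454.
Then e_4 ≈ e_3·(e_3/e_2)^p = 3.219e-11·(2.24791e-06)^2.2454 = 3.219e-11·2.07723e-13 ≈ 6.687e-24.

6.7e-24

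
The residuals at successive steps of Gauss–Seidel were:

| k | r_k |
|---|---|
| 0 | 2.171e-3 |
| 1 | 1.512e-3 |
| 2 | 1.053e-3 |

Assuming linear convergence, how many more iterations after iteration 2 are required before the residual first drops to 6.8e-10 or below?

40

Rate ρ ≈ r_2/r_1 = 1.053e-3/1.512e-3 = 0.6964.
After j more steps, r_{2+j} ≈ 1.053e-3·ρ^j; need ρ^j ≤ 6.8e-10/1.053e-3 = 6.45774e-07.
j ≥ ln(6.45774e-07)/ln(0.6964) = -14.2528/-0.36183 = 39.391.
So 40 more iterations are needed.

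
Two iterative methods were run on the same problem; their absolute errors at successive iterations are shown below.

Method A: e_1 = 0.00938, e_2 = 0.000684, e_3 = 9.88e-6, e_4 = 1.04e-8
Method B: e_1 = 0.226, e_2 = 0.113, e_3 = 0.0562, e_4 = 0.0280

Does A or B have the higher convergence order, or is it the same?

A

Method A: p ≈ ln(1.04e-8/9.88e-6)/ln(9.88e-6/0.000684) ≈ 1.62.
Method B: p ≈ ln(0.0280/0.0562)/ln(0.0562/0.113) ≈ 1.00.
Method A has the higher order (≈1.6 vs ≈1.0).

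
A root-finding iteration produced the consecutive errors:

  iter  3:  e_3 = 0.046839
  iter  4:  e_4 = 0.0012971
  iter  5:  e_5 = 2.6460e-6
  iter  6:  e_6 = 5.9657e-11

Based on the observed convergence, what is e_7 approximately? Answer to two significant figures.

First estimate the order: p ≈ ln(e_6/e_5) / ln(e_5/e_4) = ln(5.9657e-11/2.6460e-6)/ln(2.6460e-6/0.0012971) = ln(2.25461e-05)/ln(0.00203994) ≈ 1.7272.
Then e_7 ≈ e_6·(e_6/e_5)^p = 5.9657e-11·(2.25461e-05)^1.7272 = 5.9657e-11·9.4151e-09 ≈ 5.617e-19.

5.6e-19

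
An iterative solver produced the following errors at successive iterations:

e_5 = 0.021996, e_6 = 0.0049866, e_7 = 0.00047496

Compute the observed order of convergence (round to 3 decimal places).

1.584

p ≈ ln(e_7/e_6) / ln(e_6/e_5)
  = ln(0.00047496/0.0049866) / ln(0.0049866/0.021996)
  = ln(0.0952473) / ln(0.226705)
  = -2.351279 / -1.484106 ≈ 1.584307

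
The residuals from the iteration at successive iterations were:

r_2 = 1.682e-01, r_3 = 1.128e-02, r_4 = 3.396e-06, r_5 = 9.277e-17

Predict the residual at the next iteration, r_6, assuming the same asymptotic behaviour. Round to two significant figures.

First estimate the order: p ≈ ln(r_5/r_4) / ln(r_4/r_3) = ln(9.277e-17/3.396e-06)/ln(3.396e-06/1.128e-02) = ln(2.73174e-11)/ln(0.000301064) ≈ 2.9999.
Then r_6 ≈ r_5·(r_5/r_4)^p = 9.277e-17·(2.73174e-11)^2.9999 = 9.277e-17·2.0435e-32 ≈ 1.896e-48.

1.9e-48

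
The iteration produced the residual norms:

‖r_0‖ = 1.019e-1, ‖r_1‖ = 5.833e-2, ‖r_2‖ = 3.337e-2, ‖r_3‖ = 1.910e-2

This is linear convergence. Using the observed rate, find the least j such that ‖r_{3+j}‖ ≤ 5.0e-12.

40

Rate ρ ≈ ‖r_3‖/‖r_2‖ = 1.910e-2/3.337e-2 = 0.5724.
After j more steps, ‖r_{3+j}‖ ≈ 1.910e-2·ρ^j; need ρ^j ≤ 5.0e-12/1.910e-2 = 2.6178e-10.
j ≥ ln(2.6178e-10)/ln(0.5724) = -22.0635/-0.55792 = 39.546.
So 40 more iterations are needed.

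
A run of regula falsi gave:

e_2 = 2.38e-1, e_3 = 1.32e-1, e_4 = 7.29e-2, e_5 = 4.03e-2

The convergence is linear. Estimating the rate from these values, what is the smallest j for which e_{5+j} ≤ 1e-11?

Rate ρ ≈ e_5/e_4 = 4.03e-2/7.29e-2 = 0.5528.
After j more steps, e_{5+j} ≈ 4.03e-2·ρ^j; need ρ^j ≤ 1e-11/4.03e-2 = 2.48139e-10.
j ≥ ln(2.48139e-10)/ln(0.5528) = -22.1170/-0.59276 = 37.312.
So 38 more iterations are needed.

38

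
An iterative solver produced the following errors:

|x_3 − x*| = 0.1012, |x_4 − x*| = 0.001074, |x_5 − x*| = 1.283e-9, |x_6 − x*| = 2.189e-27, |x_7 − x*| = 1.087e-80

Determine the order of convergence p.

Consecutive ratios: |x_7 − x*|/|x_6 − x*| = 1.087e-80/2.189e-27 = 4.96574e-54, |x_6 − x*|/|x_5 − x*| = 2.189e-27/1.283e-9 = 1.70616e-18.
p ≈ ln(4.96574e-54)/ln(1.70616e-18) = -122.7370/-40.9123 ≈ 3.00.
So the convergence is cubic (order 3).

3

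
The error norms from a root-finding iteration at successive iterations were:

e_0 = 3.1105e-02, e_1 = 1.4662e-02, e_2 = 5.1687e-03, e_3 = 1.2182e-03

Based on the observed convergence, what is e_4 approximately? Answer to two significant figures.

First estimate the order: p ≈ ln(e_3/e_2) / ln(e_2/e_1) = ln(1.2182e-03/5.1687e-03)/ln(5.1687e-03/1.4662e-02) = ln(0.235688)/ln(0.352524) ≈ 1.3861.
Then e_4 ≈ e_3·(e_3/e_2)^p = 1.2182e-03·(0.235688)^1.3861 = 1.2182e-03·0.134895 ≈ 0.0001643.

1.6e-4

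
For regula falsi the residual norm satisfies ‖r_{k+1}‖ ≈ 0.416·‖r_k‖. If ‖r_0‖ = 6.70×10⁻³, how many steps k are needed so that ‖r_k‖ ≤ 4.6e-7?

After k steps, ‖r_k‖ ≈ 6.70×10⁻³·0.416^k.
Need 0.416^k ≤ 4.6e-7/6.70×10⁻³ = 6.86567e-05.
k ≥ ln(6.86567e-05)/ln(0.416) = -9.5864/-0.87707 = 10.930.
Smallest integer k = 11.

11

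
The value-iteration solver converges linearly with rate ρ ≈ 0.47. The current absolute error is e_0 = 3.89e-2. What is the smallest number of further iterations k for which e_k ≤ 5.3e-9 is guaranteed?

After k steps, e_k ≈ 3.89e-2·0.47^k.
Need 0.47^k ≤ 5.3e-9/3.89e-2 = 1.36247e-07.
k ≥ ln(1.36247e-07)/ln(0.47) = -15.8088/-0.75502 = 20.938.
Smallest integer k = 21.

21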